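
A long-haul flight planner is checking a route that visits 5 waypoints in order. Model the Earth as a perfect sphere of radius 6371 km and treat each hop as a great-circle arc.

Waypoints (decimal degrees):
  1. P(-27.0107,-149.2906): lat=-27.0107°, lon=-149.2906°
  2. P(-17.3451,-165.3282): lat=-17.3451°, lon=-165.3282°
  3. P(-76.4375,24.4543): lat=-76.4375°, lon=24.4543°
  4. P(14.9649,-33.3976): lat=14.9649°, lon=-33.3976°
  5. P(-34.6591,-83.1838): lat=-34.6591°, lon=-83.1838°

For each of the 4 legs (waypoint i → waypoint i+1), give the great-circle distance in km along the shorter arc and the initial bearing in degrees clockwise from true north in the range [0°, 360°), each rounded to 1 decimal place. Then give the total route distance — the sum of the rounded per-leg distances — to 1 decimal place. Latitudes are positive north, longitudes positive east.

Leg 1: dist=1967.2 km, bearing=299.8°
Leg 2: dist=9566.2 km, bearing=182.3°
Leg 3: dist=10841.2 km, bearing=304.4°
Leg 4: dist=7618.9 km, bearing=222.5°
Total: 29993.5 km

Leg 1: φ1=-0.4714256, φ2=-0.3027291, Δφ=0.1686965, Δλ=-0.2799089 rad; a=sin²(Δφ/2)+cosφ1·cosφ2·sin²(Δλ/2)=0.0236464638; c=2·atan2(√a, √(1-a))=0.308773288; dist=6371·c=1967.195 ≈ 1967.2 km; running total=1967.2 km
Leg 1 bearing: y=sinΔλ·cosφ2=-0.26370522, x=cosφ1·sinφ2-sinφ1·cosφ2·cosΔλ=0.15102580; θ=atan2(y, x)=-60.1999° <0 so +360° → 299.8001° ≈ 299.8°
Leg 2: φ1=-0.3027291, φ2=-1.3340860, Δφ=-1.0313569, Δλ=3.3123295 rad; a=sin²(Δφ/2)+cosφ1·cosφ2·sin²(Δλ/2)=0.4653872112; c=2·atan2(√a, √(1-a))=1.501515339; dist=6371·c=9566.154 ≈ 9566.2 km; running total=11533.4 km
Leg 2 bearing: y=sinΔλ·cosφ2=-0.03984455, x=cosφ1·sinφ2-sinφ1·cosφ2·cosΔλ=-0.99680501; θ=atan2(y, x)=-177.7110° <0 so +360° → 182.2890° ≈ 182.3°
Leg 3: φ1=-1.3340860, φ2=0.2611868, Δφ=1.5952728, Δλ=-1.0097061 rad; a=sin²(Δφ/2)+cosφ1·cosφ2·sin²(Δλ/2)=0.5652378926; c=2·atan2(√a, √(1-a))=1.701645179; dist=6371·c=10841.181 ≈ 10841.2 km; running total=22374.6 km
Leg 3 bearing: y=sinΔλ·cosφ2=-0.81795983, x=cosφ1·sinφ2-sinφ1·cosφ2·cosΔλ=0.56028366; θ=atan2(y, x)=-55.5898° <0 so +360° → 304.4102° ≈ 304.4°
Leg 4: φ1=0.2611868, φ2=-0.6049154, Δφ=-0.8661022, Δλ=-0.8689331 rad; a=sin²(Δφ/2)+cosφ1·cosφ2·sin²(Δλ/2)=0.3168955007; c=2·atan2(√a, √(1-a))=1.195864601; dist=6371·c=7618.853 ≈ 7618.9 km; running total=29993.5 km
Leg 4 bearing: y=sinΔλ·cosφ2=-0.62813269, x=cosφ1·sinφ2-sinφ1·cosφ2·cosΔλ=-0.68654228; θ=atan2(y, x)=-137.5439° <0 so +360° → 222.4561° ≈ 222.5°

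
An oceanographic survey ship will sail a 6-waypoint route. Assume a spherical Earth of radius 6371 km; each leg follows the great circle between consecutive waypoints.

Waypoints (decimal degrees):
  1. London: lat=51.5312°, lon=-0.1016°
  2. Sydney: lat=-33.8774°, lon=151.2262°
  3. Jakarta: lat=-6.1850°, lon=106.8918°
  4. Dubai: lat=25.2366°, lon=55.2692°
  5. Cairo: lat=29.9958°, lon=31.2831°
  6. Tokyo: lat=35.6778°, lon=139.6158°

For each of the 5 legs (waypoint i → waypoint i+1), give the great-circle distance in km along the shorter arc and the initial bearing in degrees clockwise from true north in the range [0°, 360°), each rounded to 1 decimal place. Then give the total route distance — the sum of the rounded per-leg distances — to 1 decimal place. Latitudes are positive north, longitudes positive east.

Leg 1: φ1=0.8993891, φ2=-0.5912722, Δφ=-1.4906613, Δλ=2.6411684 rad; a=sin²(Δφ/2)+cosφ1·cosφ2·sin²(Δλ/2)=0.9447876668; c=2·atan2(√a, √(1-a))=2.667210975; dist=6371·c=16992.801 ≈ 16992.8 km; running total=16992.8 km
Leg 1 bearing: y=sinΔλ·cosφ2=0.39834363, x=cosφ1·sinφ2-sinφ1·cosφ2·cosΔλ=0.22355777; θ=atan2(y, x)=60.6981° ≈ 60.7°
Leg 2: φ1=-0.5912722, φ2=-0.1079486, Δφ=0.4833236, Δλ=-0.7737813 rad; a=sin²(Δφ/2)+cosφ1·cosφ2·sin²(Δλ/2)=0.1747790226; c=2·atan2(√a, √(1-a))=0.862630176; dist=6371·c=5495.817 ≈ 5495.8 km; running total=22488.6 km
Leg 2 bearing: y=sinΔλ·cosφ2=-0.69477702, x=cosφ1·sinφ2-sinφ1·cosφ2·cosΔλ=0.30693672; θ=atan2(y, x)=-66.1652° <0 so +360° → 293.8348° ≈ 293.8°
Leg 3: φ1=-0.1079486, φ2=0.4404618, Δφ=0.5484104, Δλ=-0.9009843 rad; a=sin²(Δφ/2)+cosφ1·cosφ2·sin²(Δλ/2)=0.2438107981; c=2·atan2(√a, √(1-a))=1.032844238; dist=6371·c=6580.251 ≈ 6580.3 km; running total=29068.9 km
Leg 3 bearing: y=sinΔλ·cosφ2=-0.70911531, x=cosφ1·sinφ2-sinφ1·cosφ2·cosΔλ=0.48437986; θ=atan2(y, x)=-55.6639° <0 so +360° → 304.3361° ≈ 304.3°
Leg 4: φ1=0.4404618, φ2=0.5235255, Δφ=0.0830637, Δλ=-0.4186364 rad; a=sin²(Δφ/2)+cosφ1·cosφ2·sin²(Δλ/2)=0.0355495359; c=2·atan2(√a, √(1-a))=0.379362447; dist=6371·c=2416.918 ≈ 2416.9 km; running total=31485.8 km
Leg 4 bearing: y=sinΔλ·cosφ2=-0.35206722, x=cosφ1·sinφ2-sinφ1·cosφ2·cosΔλ=0.11485529; θ=atan2(y, x)=-71.9321° <0 so +360° → 288.0679° ≈ 288.1°
Leg 5: φ1=0.5235255, φ2=0.6226951, Δφ=0.0991696, Δλ=1.8907623 rad; a=sin²(Δφ/2)+cosφ1·cosφ2·sin²(Δλ/2)=0.4648509612; c=2·atan2(√a, √(1-a))=1.500440220; dist=6371·c=9559.305 ≈ 9559.3 km; running total=41045.1 km
Leg 5 bearing: y=sinΔλ·cosφ2=0.77108170, x=cosφ1·sinφ2-sinφ1·cosφ2·cosΔλ=0.63284373; θ=atan2(y, x)=50.6235° ≈ 50.6°

Leg 1: dist=16992.8 km, bearing=60.7°
Leg 2: dist=5495.8 km, bearing=293.8°
Leg 3: dist=6580.3 km, bearing=304.3°
Leg 4: dist=2416.9 km, bearing=288.1°
Leg 5: dist=9559.3 km, bearing=50.6°
Total: 41045.1 km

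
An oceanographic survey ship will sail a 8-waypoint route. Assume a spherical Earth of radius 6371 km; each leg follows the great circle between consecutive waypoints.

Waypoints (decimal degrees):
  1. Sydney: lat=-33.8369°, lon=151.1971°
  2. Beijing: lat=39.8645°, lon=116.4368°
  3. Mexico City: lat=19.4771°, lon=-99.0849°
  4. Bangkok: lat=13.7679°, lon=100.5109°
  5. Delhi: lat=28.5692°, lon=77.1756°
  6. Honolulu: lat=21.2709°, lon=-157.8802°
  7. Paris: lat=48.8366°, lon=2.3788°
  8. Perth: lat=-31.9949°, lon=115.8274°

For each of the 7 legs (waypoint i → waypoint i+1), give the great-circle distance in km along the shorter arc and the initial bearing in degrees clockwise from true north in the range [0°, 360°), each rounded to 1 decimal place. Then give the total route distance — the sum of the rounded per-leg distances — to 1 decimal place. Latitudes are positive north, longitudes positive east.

Leg 1: φ1=-0.5905653, φ2=0.6957668, Δφ=1.2863321, Δλ=-0.6066817 rad; a=sin²(Δφ/2)+cosφ1·cosφ2·sin²(Δλ/2)=0.4165661926; c=2·atan2(√a, √(1-a))=1.403144446; dist=6371·c=8939.433 ≈ 8939.4 km; running total=8939.4 km
Leg 1 bearing: y=sinΔλ·cosφ2=-0.43762147, x=cosφ1·sinφ2-sinφ1·cosφ2·cosΔλ=0.88353984; θ=atan2(y, x)=-26.3494° <0 so +360° → 333.6506° ≈ 333.7°
Leg 2: φ1=0.6957668, φ2=0.3399395, Δφ=-0.3558273, Δλ=-3.7615633 rad; a=sin²(Δφ/2)+cosφ1·cosφ2·sin²(Δλ/2)=0.6876230550; c=2·atan2(√a, √(1-a))=1.955458599; dist=6371·c=12458.227 ≈ 12458.2 km; running total=21397.6 km
Leg 2 bearing: y=sinΔλ·cosφ2=0.54776278, x=cosφ1·sinφ2-sinφ1·cosφ2·cosΔλ=0.74776085; θ=atan2(y, x)=36.2242° ≈ 36.2°
Leg 3: φ1=0.3399395, φ2=0.2402952, Δφ=-0.0996443, Δλ=3.4836039 rad; a=sin²(Δφ/2)+cosφ1·cosφ2·sin²(Δλ/2)=0.8916496443; c=2·atan2(√a, √(1-a))=2.470751893; dist=6371·c=15741.160 ≈ 15741.2 km; running total=37138.8 km
Leg 3 bearing: y=sinΔλ·cosφ2=-0.32574622, x=cosφ1·sinφ2-sinφ1·cosφ2·cosΔλ=0.52946352; θ=atan2(y, x)=-31.6014° <0 so +360° → 328.3986° ≈ 328.4°
Leg 4: φ1=0.2402952, φ2=0.4986266, Δφ=0.2583314, Δλ=-0.4072778 rad; a=sin²(Δφ/2)+cosφ1·cosφ2·sin²(Δλ/2)=0.0514780935; c=2·atan2(√a, √(1-a))=0.457761990; dist=6371·c=2916.402 ≈ 2916.4 km; running total=40055.2 km
Leg 4 bearing: y=sinΔλ·cosφ2=-0.34788084, x=cosφ1·sinφ2-sinφ1·cosφ2·cosΔλ=0.27256433; θ=atan2(y, x)=-51.9213° <0 so +360° → 308.0787° ≈ 308.1°
Leg 5: φ1=0.4986266, φ2=0.3712472, Δφ=-0.1273794, Δλ=-4.1024976 rad; a=sin²(Δφ/2)+cosφ1·cosφ2·sin²(Δλ/2)=0.6476401414; c=2·atan2(√a, √(1-a))=1.870545196; dist=6371·c=11917.243 ≈ 11917.2 km; running total=51972.4 km
Leg 5 bearing: y=sinΔλ·cosφ2=0.76386799, x=cosφ1·sinφ2-sinφ1·cosφ2·cosΔλ=0.57385996; θ=atan2(y, x)=53.0841° ≈ 53.1°
Leg 6: φ1=0.3712472, φ2=0.8523595, Δφ=0.4811122, Δλ=2.7970472 rad; a=sin²(Δφ/2)+cosφ1·cosφ2·sin²(Δλ/2)=0.6521041140; c=2·atan2(√a, √(1-a))=1.879903481; dist=6371·c=11976.865 ≈ 11976.9 km; running total=63949.3 km
Leg 6 bearing: y=sinΔλ·cosφ2=0.22232241, x=cosφ1·sinφ2-sinφ1·cosφ2·cosΔλ=0.92629914; θ=atan2(y, x)=13.4964° ≈ 13.5°
Leg 7: φ1=0.8523595, φ2=-0.5584163, Δφ=-1.4107758, Δλ=1.9800516 rad; a=sin²(Δφ/2)+cosφ1·cosφ2·sin²(Δλ/2)=0.8105085235; c=2·atan2(√a, √(1-a))=2.240835954; dist=6371·c=14276.366 ≈ 14276.4 km; running total=78225.7 km
Leg 7 bearing: y=sinΔλ·cosφ2=0.77805737, x=cosφ1·sinφ2-sinφ1·cosφ2·cosΔλ=-0.09468135; θ=atan2(y, x)=96.9382° ≈ 96.9°

Leg 1: dist=8939.4 km, bearing=333.7°
Leg 2: dist=12458.2 km, bearing=36.2°
Leg 3: dist=15741.2 km, bearing=328.4°
Leg 4: dist=2916.4 km, bearing=308.1°
Leg 5: dist=11917.2 km, bearing=53.1°
Leg 6: dist=11976.9 km, bearing=13.5°
Leg 7: dist=14276.4 km, bearing=96.9°
Total: 78225.7 km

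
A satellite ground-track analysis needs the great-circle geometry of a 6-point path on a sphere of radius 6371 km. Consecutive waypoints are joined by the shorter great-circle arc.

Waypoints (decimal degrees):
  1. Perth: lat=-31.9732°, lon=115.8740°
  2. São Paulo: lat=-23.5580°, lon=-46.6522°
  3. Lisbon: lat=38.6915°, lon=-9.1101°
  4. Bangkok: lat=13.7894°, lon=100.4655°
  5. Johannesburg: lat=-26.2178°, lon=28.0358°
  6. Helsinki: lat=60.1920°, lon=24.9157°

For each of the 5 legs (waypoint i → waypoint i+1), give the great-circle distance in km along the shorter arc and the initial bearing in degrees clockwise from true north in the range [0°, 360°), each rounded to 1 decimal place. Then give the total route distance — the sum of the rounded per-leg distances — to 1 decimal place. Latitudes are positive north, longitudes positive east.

Leg 1: dist=13566.9 km, bearing=198.9°
Leg 2: dist=7949.4 km, bearing=30.1°
Leg 3: dist=10677.6 km, bearing=66.9°
Leg 4: dist=8998.5 km, bearing=240.0°
Leg 5: dist=9612.6 km, bearing=358.4°
Total: 50805.0 km

Leg 1: φ1=-0.5580376, φ2=-0.4111647, Δφ=0.1468729, Δλ=-2.8366173 rad; a=sin²(Δφ/2)+cosφ1·cosφ2·sin²(Δλ/2)=0.7650373691; c=2·atan2(√a, √(1-a))=2.129485029; dist=6371·c=13566.949 ≈ 13566.9 km; running total=13566.9 km
Leg 1 bearing: y=sinΔλ·cosφ2=-0.27524397, x=cosφ1·sinφ2-sinφ1·cosφ2·cosΔλ=-0.80203587; θ=atan2(y, x)=-161.0587° <0 so +360° → 198.9413° ≈ 198.9°
Leg 2: φ1=-0.4111647, φ2=0.6752941, Δφ=1.0864587, Δλ=0.6552333 rad; a=sin²(Δφ/2)+cosφ1·cosφ2·sin²(Δλ/2)=0.3412738395; c=2·atan2(√a, √(1-a))=1.247754700; dist=6371·c=7949.445 ≈ 7949.4 km; running total=21516.3 km
Leg 2 bearing: y=sinΔλ·cosφ2=0.47560726, x=cosφ1·sinφ2-sinφ1·cosφ2·cosΔλ=0.82037903; θ=atan2(y, x)=30.1026° ≈ 30.1°
Leg 3: φ1=0.6752941, φ2=0.2406704, Δφ=-0.4346236, Δλ=1.9124550 rad; a=sin²(Δφ/2)+cosφ1·cosφ2·sin²(Δλ/2)=0.5524879660; c=2·atan2(√a, √(1-a))=1.675966026; dist=6371·c=10677.580 ≈ 10677.6 km; running total=32193.9 km
Leg 3 bearing: y=sinΔλ·cosφ2=0.91504450, x=cosφ1·sinφ2-sinφ1·cosφ2·cosΔλ=0.38945297; θ=atan2(y, x)=66.9449° ≈ 66.9°
Leg 4: φ1=0.2406704, φ2=-0.4575869, Δφ=-0.6982574, Δλ=-1.2641367 rad; a=sin²(Δφ/2)+cosφ1·cosφ2·sin²(Δλ/2)=0.4211436727; c=2·atan2(√a, √(1-a))=1.412422439; dist=6371·c=8998.543 ≈ 8998.5 km; running total=41192.4 km
Leg 4 bearing: y=sinΔλ·cosφ2=-0.85526802, x=cosφ1·sinφ2-sinφ1·cosφ2·cosΔλ=-0.49360240; θ=atan2(y, x)=-119.9906° <0 so +360° → 240.0094° ≈ 240.0°
Leg 5: φ1=-0.4575869, φ2=1.0505486, Δφ=1.5081355, Δλ=-0.0544560 rad; a=sin²(Δφ/2)+cosφ1·cosφ2·sin²(Δλ/2)=0.4690206262; c=2·atan2(√a, √(1-a))=1.508797869; dist=6371·c=9612.551 ≈ 9612.6 km; running total=50805.0 km
Leg 5 bearing: y=sinΔλ·cosφ2=-0.02705644, x=cosφ1·sinφ2-sinφ1·cosφ2·cosΔλ=0.99771191; θ=atan2(y, x)=-1.5534° <0 so +360° → 358.4466° ≈ 358.4°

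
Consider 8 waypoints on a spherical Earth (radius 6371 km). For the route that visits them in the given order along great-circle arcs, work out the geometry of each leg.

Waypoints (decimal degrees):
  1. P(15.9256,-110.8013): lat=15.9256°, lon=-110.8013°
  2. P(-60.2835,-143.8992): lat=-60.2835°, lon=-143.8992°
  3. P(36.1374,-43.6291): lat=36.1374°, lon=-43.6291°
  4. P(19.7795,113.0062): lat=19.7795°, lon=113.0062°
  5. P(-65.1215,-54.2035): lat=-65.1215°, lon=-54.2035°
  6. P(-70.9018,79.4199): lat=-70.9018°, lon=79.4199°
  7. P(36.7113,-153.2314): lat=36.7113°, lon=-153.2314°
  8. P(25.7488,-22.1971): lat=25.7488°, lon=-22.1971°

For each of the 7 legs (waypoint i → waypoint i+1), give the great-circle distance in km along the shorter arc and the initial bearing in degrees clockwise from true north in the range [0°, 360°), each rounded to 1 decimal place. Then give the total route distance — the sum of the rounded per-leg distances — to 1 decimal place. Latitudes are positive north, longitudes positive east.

Leg 1: dist=8977.1 km, bearing=195.9°
Leg 2: dist=13977.2 km, bearing=78.1°
Leg 3: dist=13329.3 km, bearing=25.5°
Leg 4: dist=14885.9 km, bearing=187.4°
Leg 5: dist=4484.7 km, bearing=158.5°
Leg 6: dist=15165.4 km, bearing=112.5°
Leg 7: dist=11383.8 km, bearing=44.1°
Total: 82203.4 km

Leg 1: φ1=0.2779542, φ2=-1.0521456, Δφ=-1.3300997, Δλ=-0.5776673 rad; a=sin²(Δφ/2)+cosφ1·cosφ2·sin²(Δλ/2)=0.4194839789; c=2·atan2(√a, √(1-a))=1.409060074; dist=6371·c=8977.122 ≈ 8977.1 km; running total=8977.1 km
Leg 1 bearing: y=sinΔλ·cosφ2=-0.27069233, x=cosφ1·sinφ2-sinφ1·cosφ2·cosΔλ=-0.94910186; θ=atan2(y, x)=-164.0814° <0 so +360° → 195.9186° ≈ 195.9°
Leg 2: φ1=-1.0521456, φ2=0.6307166, Δφ=1.6828622, Δλ=1.7500434 rad; a=sin²(Δφ/2)+cosφ1·cosφ2·sin²(Δλ/2)=0.7917719787; c=2·atan2(√a, √(1-a))=2.193882251; dist=6371·c=13977.224 ≈ 13977.2 km; running total=22954.3 km
Leg 2 bearing: y=sinΔλ·cosφ2=0.79466583, x=cosφ1·sinφ2-sinφ1·cosφ2·cosΔλ=0.16728019; θ=atan2(y, x)=78.1126° ≈ 78.1°
Leg 3: φ1=0.6307166, φ2=0.3452174, Δφ=-0.2854992, Δλ=2.7338017 rad; a=sin²(Δφ/2)+cosφ1·cosφ2·sin²(Δλ/2)=0.7490387578; c=2·atan2(√a, √(1-a))=2.092176627; dist=6371·c=13329.257 ≈ 13329.3 km; running total=36283.6 km
Leg 3 bearing: y=sinΔλ·cosφ2=0.37318478, x=cosφ1·sinφ2-sinφ1·cosφ2·cosΔλ=0.78272084; θ=atan2(y, x)=25.4908° ≈ 25.5°
Leg 4: φ1=0.3452174, φ2=-1.1365846, Δφ=-1.4818020, Δλ=-2.9183598 rad; a=sin²(Δφ/2)+cosφ1·cosφ2·sin²(Δλ/2)=0.8465252796; c=2·atan2(√a, √(1-a))=2.336508482; dist=6371·c=14885.896 ≈ 14885.9 km; running total=51169.5 km
Leg 4 bearing: y=sinΔλ·cosφ2=-0.09313498, x=cosφ1·sinφ2-sinφ1·cosφ2·cosΔλ=-0.71484739; θ=atan2(y, x)=-172.5769° <0 so +360° → 187.4231° ≈ 187.4°
Leg 5: φ1=-1.1365846, φ2=-1.2374699, Δφ=-0.1008853, Δλ=2.3321683 rad; a=sin²(Δφ/2)+cosφ1·cosφ2·sin²(Δλ/2)=0.1188478306; c=2·atan2(√a, √(1-a))=0.703930267; dist=6371·c=4484.740 ≈ 4484.7 km; running total=55654.2 km
Leg 5 bearing: y=sinΔλ·cosφ2=0.23684833, x=cosφ1·sinφ2-sinφ1·cosφ2·cosΔλ=-0.60232463; θ=atan2(y, x)=158.5341° ≈ 158.5°
Leg 6: φ1=-1.2374699, φ2=0.6407331, Δφ=1.8782029, Δλ=-4.0605312 rad; a=sin²(Δφ/2)+cosφ1·cosφ2·sin²(Δλ/2)=0.8620022872; c=2·atan2(√a, √(1-a))=2.380386552; dist=6371·c=15165.443 ≈ 15165.4 km; running total=70819.6 km
Leg 6 bearing: y=sinΔλ·cosφ2=0.63728435, x=cosφ1·sinφ2-sinφ1·cosφ2·cosΔλ=-0.26398113; θ=atan2(y, x)=112.5007° ≈ 112.5°
Leg 7: φ1=0.6407331, φ2=0.4494013, Δφ=-0.1913317, Δλ=2.2869800 rad; a=sin²(Δφ/2)+cosφ1·cosφ2·sin²(Δλ/2)=0.6071733323; c=2·atan2(√a, √(1-a))=1.786819226; dist=6371·c=11383.825 ≈ 11383.8 km; running total=82203.4 km
Leg 7 bearing: y=sinΔλ·cosφ2=0.67941858, x=cosφ1·sinφ2-sinφ1·cosφ2·cosΔλ=0.70174489; θ=atan2(y, x)=44.0739° ≈ 44.1°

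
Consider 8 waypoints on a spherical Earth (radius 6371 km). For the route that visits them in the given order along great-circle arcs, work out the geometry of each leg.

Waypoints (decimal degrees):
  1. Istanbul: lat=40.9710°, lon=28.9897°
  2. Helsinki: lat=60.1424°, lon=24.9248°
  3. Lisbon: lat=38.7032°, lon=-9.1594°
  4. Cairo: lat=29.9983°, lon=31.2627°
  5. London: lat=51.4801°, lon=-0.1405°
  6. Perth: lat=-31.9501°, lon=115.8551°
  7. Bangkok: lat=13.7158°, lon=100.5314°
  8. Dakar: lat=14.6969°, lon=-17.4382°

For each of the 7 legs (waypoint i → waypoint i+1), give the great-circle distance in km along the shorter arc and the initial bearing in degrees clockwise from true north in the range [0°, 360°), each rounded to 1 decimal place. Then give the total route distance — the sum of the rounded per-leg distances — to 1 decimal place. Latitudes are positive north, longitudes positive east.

Leg 1: φ1=0.7150788, φ2=1.0496829, Δφ=0.3346041, Δλ=-0.0709459 rad; a=sin²(Δφ/2)+cosφ1·cosφ2·sin²(Δλ/2)=0.0282025953; c=2·atan2(√a, √(1-a))=0.337471693; dist=6371·c=2150.032 ≈ 2150.0 km; running total=2150.0 km
Leg 1 bearing: y=sinΔλ·cosφ2=-0.03529051, x=cosφ1·sinφ2-sinφ1·cosφ2·cosΔλ=0.32921637; θ=atan2(y, x)=-6.1185° <0 so +360° → 353.8815° ≈ 353.9°
Leg 2: φ1=1.0496829, φ2=0.6754983, Δφ=-0.3741846, Δλ=-0.5948815 rad; a=sin²(Δφ/2)+cosφ1·cosφ2·sin²(Δλ/2)=0.0679677203; c=2·atan2(√a, √(1-a))=0.527507245; dist=6371·c=3360.749 ≈ 3360.7 km; running total=5510.7 km
Leg 2 bearing: y=sinΔλ·cosφ2=-0.43734192, x=cosφ1·sinφ2-sinφ1·cosφ2·cosΔλ=-0.24924783; θ=atan2(y, x)=-119.6795° <0 so +360° → 240.3205° ≈ 240.3°
Leg 3: φ1=0.6754983, φ2=0.5235691, Δφ=-0.1519292, Δλ=0.7054987 rad; a=sin²(Δφ/2)+cosφ1·cosφ2·sin²(Δλ/2)=0.0864266559; c=2·atan2(√a, √(1-a))=0.596784971; dist=6371·c=3802.117 ≈ 3802.1 km; running total=9312.8 km
Leg 3 bearing: y=sinΔλ·cosφ2=0.56155226, x=cosφ1·sinφ2-sinφ1·cosφ2·cosΔλ=-0.02207745; θ=atan2(y, x)=92.2514° ≈ 92.3°
Leg 4: φ1=0.5235691, φ2=0.8984972, Δφ=0.3749281, Δλ=-0.5480892 rad; a=sin²(Δφ/2)+cosφ1·cosφ2·sin²(Δλ/2)=0.0742351591; c=2·atan2(√a, √(1-a))=0.551900375; dist=6371·c=3516.157 ≈ 3516.2 km; running total=12829.0 km
Leg 4 bearing: y=sinΔλ·cosφ2=-0.32450741, x=cosφ1·sinφ2-sinφ1·cosφ2·cosΔλ=0.41181567; θ=atan2(y, x)=-38.2378° <0 so +360° → 321.7622° ≈ 321.8°
Leg 5: φ1=0.8984972, φ2=-0.5576344, Δφ=-1.4561317, Δλ=2.0245051 rad; a=sin²(Δφ/2)+cosφ1·cosφ2·sin²(Δλ/2)=0.8228214607; c=2·atan2(√a, √(1-a))=2.272661228; dist=6371·c=14479.125 ≈ 14479.1 km; running total=27308.1 km
Leg 5 bearing: y=sinΔλ·cosφ2=0.76266366, x=cosφ1·sinφ2-sinφ1·cosφ2·cosΔλ=-0.03859219; θ=atan2(y, x)=92.8968° ≈ 92.9°
Leg 6: φ1=-0.5576344, φ2=0.2393859, Δφ=0.7970203, Δλ=-0.2674490 rad; a=sin²(Δφ/2)+cosφ1·cosφ2·sin²(Δλ/2)=0.1652323553; c=2·atan2(√a, √(1-a))=0.837213353; dist=6371·c=5333.886 ≈ 5333.9 km; running total=32642.0 km
Leg 6 bearing: y=sinΔλ·cosφ2=-0.25673597, x=cosφ1·sinφ2-sinφ1·cosφ2·cosΔλ=0.69700010; θ=atan2(y, x)=-20.2210° <0 so +360° → 339.7790° ≈ 339.8°
Leg 7: φ1=0.2393859, φ2=0.2565093, Δφ=0.0171234, Δλ=-2.0589579 rad; a=sin²(Δφ/2)+cosφ1·cosφ2·sin²(Δλ/2)=0.6902830945; c=2·atan2(√a, √(1-a))=1.961204805; dist=6371·c=12494.836 ≈ 12494.8 km; running total=45136.8 km
Leg 7 bearing: y=sinΔλ·cosφ2=-0.85429968, x=cosφ1·sinφ2-sinφ1·cosφ2·cosΔλ=0.35403593; θ=atan2(y, x)=-67.4901° <0 so +360° → 292.5099° ≈ 292.5°

Leg 1: dist=2150.0 km, bearing=353.9°
Leg 2: dist=3360.7 km, bearing=240.3°
Leg 3: dist=3802.1 km, bearing=92.3°
Leg 4: dist=3516.2 km, bearing=321.8°
Leg 5: dist=14479.1 km, bearing=92.9°
Leg 6: dist=5333.9 km, bearing=339.8°
Leg 7: dist=12494.8 km, bearing=292.5°
Total: 45136.8 km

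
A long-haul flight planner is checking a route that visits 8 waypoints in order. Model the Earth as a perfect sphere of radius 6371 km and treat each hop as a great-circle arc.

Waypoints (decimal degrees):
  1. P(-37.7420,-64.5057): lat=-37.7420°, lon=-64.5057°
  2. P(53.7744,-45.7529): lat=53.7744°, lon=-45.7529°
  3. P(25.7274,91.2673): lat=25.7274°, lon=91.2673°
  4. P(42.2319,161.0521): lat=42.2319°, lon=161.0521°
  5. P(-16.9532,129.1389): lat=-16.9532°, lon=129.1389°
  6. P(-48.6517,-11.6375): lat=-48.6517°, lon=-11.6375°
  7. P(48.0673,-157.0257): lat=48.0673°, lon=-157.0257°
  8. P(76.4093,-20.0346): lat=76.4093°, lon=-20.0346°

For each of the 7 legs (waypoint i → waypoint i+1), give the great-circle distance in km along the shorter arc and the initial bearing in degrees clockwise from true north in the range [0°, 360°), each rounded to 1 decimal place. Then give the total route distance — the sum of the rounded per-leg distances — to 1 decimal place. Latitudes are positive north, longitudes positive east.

Leg 1: φ1=-0.6587222, φ2=0.9385403, Δφ=1.5972625, Δλ=0.3272981 rad; a=sin²(Δφ/2)+cosφ1·cosφ2·sin²(Δλ/2)=0.5256355526; c=2·atan2(√a, √(1-a))=1.622089922; dist=6371·c=10334.335 ≈ 10334.3 km; running total=10334.3 km
Leg 1 bearing: y=sinΔλ·cosφ2=0.18998719, x=cosφ1·sinφ2-sinφ1·cosφ2·cosΔλ=0.98044691; θ=atan2(y, x)=10.9666° ≈ 11.0°
Leg 2: φ1=0.9385403, φ2=0.4490278, Δφ=-0.4895125, Δλ=2.3914536 rad; a=sin²(Δφ/2)+cosφ1·cosφ2·sin²(Δλ/2)=0.5196548933; c=2·atan2(√a, √(1-a))=1.610116244; dist=6371·c=10258.051 ≈ 10258.1 km; running total=20592.4 km
Leg 2 bearing: y=sinΔλ·cosφ2=0.61415922, x=cosφ1·sinφ2-sinφ1·cosφ2·cosΔλ=0.78820251; θ=atan2(y, x)=37.9254° ≈ 37.9°
Leg 3: φ1=0.4490278, φ2=0.7370857, Δφ=0.2880579, Δλ=1.2179745 rad; a=sin²(Δφ/2)+cosφ1·cosφ2·sin²(Δλ/2)=0.2388715433; c=2·atan2(√a, √(1-a))=1.021301003; dist=6371·c=6506.709 ≈ 6506.7 km; running total=27099.1 km
Leg 3 bearing: y=sinΔλ·cosφ2=0.69482100, x=cosφ1·sinφ2-sinφ1·cosφ2·cosΔλ=0.49444058; θ=atan2(y, x)=54.5640° ≈ 54.6°
Leg 4: φ1=0.7370857, φ2=-0.2958892, Δφ=-1.0329749, Δλ=-0.5569904 rad; a=sin²(Δφ/2)+cosφ1·cosφ2·sin²(Δλ/2)=0.2973931963; c=2·atan2(√a, √(1-a))=1.153583859; dist=6371·c=7349.483 ≈ 7349.5 km; running total=34448.6 km
Leg 4 bearing: y=sinΔλ·cosφ2=-0.50566120, x=cosφ1·sinφ2-sinφ1·cosφ2·cosΔλ=-0.76164866; θ=atan2(y, x)=-146.4197° <0 so +360° → 213.5803° ≈ 213.6°
Leg 5: φ1=-0.2958892, φ2=-0.8491324, Δφ=-0.5532432, Δλ=-2.4570117 rad; a=sin²(Δφ/2)+cosφ1·cosφ2·sin²(Δλ/2)=0.6353218156; c=2·atan2(√a, √(1-a))=1.844857878; dist=6371·c=11753.590 ≈ 11753.6 km; running total=46202.2 km
Leg 5 bearing: y=sinΔλ·cosφ2=-0.41775135, x=cosφ1·sinφ2-sinφ1·cosφ2·cosΔλ=-0.86731530; θ=atan2(y, x)=-154.2817° <0 so +360° → 205.7183° ≈ 205.7°
Leg 6: φ1=-0.8491324, φ2=0.8389326, Δφ=1.6880650, Δλ=-2.5375028 rad; a=sin²(Δφ/2)+cosφ1·cosφ2·sin²(Δλ/2)=0.9609078302; c=2·atan2(√a, √(1-a))=2.743535049; dist=6371·c=17479.062 ≈ 17479.1 km; running total=63681.3 km
Leg 6 bearing: y=sinΔλ·cosφ2=-0.37957897, x=cosφ1·sinφ2-sinφ1·cosφ2·cosΔλ=0.07858557; θ=atan2(y, x)=-78.3031° <0 so +360° → 281.6969° ≈ 281.7°
Leg 7: φ1=0.8389326, φ2=1.3335939, Δφ=0.4946612, Δλ=2.3909457 rad; a=sin²(Δφ/2)+cosφ1·cosφ2·sin²(Δλ/2)=0.1958641134; c=2·atan2(√a, √(1-a))=0.916914909; dist=6371·c=5841.665 ≈ 5841.7 km; running total=69523.0 km
Leg 7 bearing: y=sinΔλ·cosφ2=0.16028563, x=cosφ1·sinφ2-sinφ1·cosφ2·cosΔλ=0.77737633; θ=atan2(y, x)=11.6504° ≈ 11.7°

Leg 1: dist=10334.3 km, bearing=11.0°
Leg 2: dist=10258.1 km, bearing=37.9°
Leg 3: dist=6506.7 km, bearing=54.6°
Leg 4: dist=7349.5 km, bearing=213.6°
Leg 5: dist=11753.6 km, bearing=205.7°
Leg 6: dist=17479.1 km, bearing=281.7°
Leg 7: dist=5841.7 km, bearing=11.7°
Total: 69523.0 km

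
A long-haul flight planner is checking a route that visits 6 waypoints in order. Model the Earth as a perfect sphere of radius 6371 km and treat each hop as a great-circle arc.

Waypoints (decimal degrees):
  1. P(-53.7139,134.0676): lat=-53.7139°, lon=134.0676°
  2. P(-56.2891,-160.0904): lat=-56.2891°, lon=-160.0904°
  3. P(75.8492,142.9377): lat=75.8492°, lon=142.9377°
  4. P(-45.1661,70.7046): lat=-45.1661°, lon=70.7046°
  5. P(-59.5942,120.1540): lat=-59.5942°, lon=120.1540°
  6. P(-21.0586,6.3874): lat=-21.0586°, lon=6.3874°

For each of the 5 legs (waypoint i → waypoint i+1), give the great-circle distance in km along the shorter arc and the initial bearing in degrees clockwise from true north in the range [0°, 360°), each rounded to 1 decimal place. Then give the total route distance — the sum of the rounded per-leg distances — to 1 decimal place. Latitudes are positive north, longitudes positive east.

Leg 1: dist=4046.9 km, bearing=121.4°
Leg 2: dist=15245.8 km, bearing=342.5°
Leg 3: dist=14391.2 km, bearing=240.4°
Leg 4: dist=3611.3 km, bearing=134.3°
Leg 5: dist=9244.1 km, bearing=239.3°
Total: 46539.3 km

Leg 1: φ1=-0.9374844, φ2=-0.9824301, Δφ=-0.0449457, Δλ=-5.1340256 rad; a=sin²(Δφ/2)+cosφ1·cosφ2·sin²(Δλ/2)=0.0975232231; c=2·atan2(√a, √(1-a))=0.635199142; dist=6371·c=4046.854 ≈ 4046.9 km; running total=4046.9 km
Leg 1 bearing: y=sinΔλ·cosφ2=0.50639575, x=cosφ1·sinφ2-sinφ1·cosφ2·cosΔλ=-0.30921371; θ=atan2(y, x)=121.4089° ≈ 121.4°
Leg 2: φ1=-0.9824301, φ2=1.3238183, Δφ=2.3062484, Δλ=5.2888381 rad; a=sin²(Δφ/2)+cosφ1·cosφ2·sin²(Δλ/2)=0.8663259670; c=2·atan2(√a, √(1-a))=2.393006594; dist=6371·c=15245.845 ≈ 15245.8 km; running total=19292.7 km
Leg 2 bearing: y=sinΔλ·cosφ2=-0.20496852, x=cosφ1·sinφ2-sinφ1·cosφ2·cosΔλ=0.64900620; θ=atan2(y, x)=-17.5271° <0 so +360° → 342.4729° ≈ 342.5°
Leg 3: φ1=1.3238183, φ2=-0.7882972, Δφ=-2.1121154, Δλ=-1.2607054 rad; a=sin²(Δφ/2)+cosφ1·cosφ2·sin²(Δλ/2)=0.8175188190; c=2·atan2(√a, √(1-a))=2.258853569; dist=6371·c=14391.156 ≈ 14391.2 km; running total=33683.9 km
Leg 3 bearing: y=sinΔλ·cosφ2=-0.67142696, x=cosφ1·sinφ2-sinφ1·cosφ2·cosΔλ=-0.38198565; θ=atan2(y, x)=-119.6362° <0 so +360° → 240.3638° ≈ 240.4°
Leg 4: φ1=-0.7882972, φ2=-1.0401150, Δφ=-0.2518178, Δλ=0.8630548 rad; a=sin²(Δφ/2)+cosφ1·cosφ2·sin²(Δλ/2)=0.0781956316; c=2·atan2(√a, √(1-a))=0.566827465; dist=6371·c=3611.258 ≈ 3611.3 km; running total=37295.2 km
Leg 4 bearing: y=sinΔλ·cosφ2=0.38456705, x=cosφ1·sinφ2-sinφ1·cosφ2·cosΔλ=-0.37474323; θ=atan2(y, x)=134.2588° ≈ 134.3°
Leg 5: φ1=-1.0401150, φ2=-0.3675419, Δφ=0.6725731, Δλ=-1.9856017 rad; a=sin²(Δφ/2)+cosφ1·cosφ2·sin²(Δλ/2)=0.4402239541; c=2·atan2(√a, √(1-a))=1.450957601; dist=6371·c=9244.051 ≈ 9244.1 km; running total=46539.3 km
Leg 5 bearing: y=sinΔλ·cosφ2=-0.85407202, x=cosφ1·sinφ2-sinφ1·cosφ2·cosΔλ=-0.50622947; θ=atan2(y, x)=-120.6563° <0 so +360° → 239.3437° ≈ 239.3°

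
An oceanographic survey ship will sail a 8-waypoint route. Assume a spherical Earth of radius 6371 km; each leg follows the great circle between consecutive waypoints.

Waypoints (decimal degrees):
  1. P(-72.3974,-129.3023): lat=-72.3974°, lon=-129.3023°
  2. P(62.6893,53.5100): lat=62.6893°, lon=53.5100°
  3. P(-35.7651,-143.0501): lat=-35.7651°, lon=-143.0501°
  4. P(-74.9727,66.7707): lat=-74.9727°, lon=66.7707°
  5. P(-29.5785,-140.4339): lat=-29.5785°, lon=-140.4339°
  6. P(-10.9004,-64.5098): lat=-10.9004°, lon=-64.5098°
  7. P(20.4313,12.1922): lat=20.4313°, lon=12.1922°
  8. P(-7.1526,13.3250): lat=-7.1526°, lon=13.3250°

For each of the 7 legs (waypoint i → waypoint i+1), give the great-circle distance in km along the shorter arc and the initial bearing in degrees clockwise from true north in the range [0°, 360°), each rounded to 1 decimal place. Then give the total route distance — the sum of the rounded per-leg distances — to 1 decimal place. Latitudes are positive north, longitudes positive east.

Leg 1: φ1=-1.2635730, φ2=1.0941347, Δφ=2.3577077, Δλ=3.1906765 rad; a=sin²(Δφ/2)+cosφ1·cosφ2·sin²(Δλ/2)=0.9927562654; c=2·atan2(√a, √(1-a))=2.971166211; dist=6371·c=18929.300 ≈ 18929.3 km; running total=18929.3 km
Leg 1 bearing: y=sinΔλ·cosφ2=-0.02251141, x=cosφ1·sinφ2-sinφ1·cosφ2·cosΔλ=-0.16810202; θ=atan2(y, x)=-172.3726° <0 so +360° → 187.6274° ≈ 187.6°
Leg 2: φ1=1.0941347, φ2=-0.6242188, Δφ=-1.7183534, Δλ=-3.4306209 rad; a=sin²(Δφ/2)+cosφ1·cosφ2·sin²(Δλ/2)=0.9380820808; c=2·atan2(√a, √(1-a))=2.638642076; dist=6371·c=16810.789 ≈ 16810.8 km; running total=35740.1 km
Leg 2 bearing: y=sinΔλ·cosφ2=0.23127168, x=cosφ1·sinφ2-sinφ1·cosφ2·cosΔλ=0.42290634; θ=atan2(y, x)=28.6726° ≈ 28.7°
Leg 3: φ1=-0.6242188, φ2=-1.3085205, Δφ=-0.6843017, Δλ=3.6620638 rad; a=sin²(Δφ/2)+cosφ1·cosφ2·sin²(Δλ/2)=0.3090250192; c=2·atan2(√a, √(1-a))=1.178891018; dist=6371·c=7510.715 ≈ 7510.7 km; running total=43250.8 km
Leg 3 bearing: y=sinΔλ·cosφ2=-0.12893671, x=cosφ1·sinφ2-sinφ1·cosφ2·cosΔλ=-0.91514455; θ=atan2(y, x)=-171.9803° <0 so +360° → 188.0197° ≈ 188.0°
Leg 4: φ1=-1.3085205, φ2=-0.5162422, Δφ=0.7922783, Δλ=-3.6164025 rad; a=sin²(Δφ/2)+cosφ1·cosφ2·sin²(Δλ/2)=0.3619055845; c=2·atan2(√a, √(1-a))=1.290969900; dist=6371·c=8224.769 ≈ 8224.8 km; running total=51475.6 km
Leg 4 bearing: y=sinΔλ·cosφ2=0.39759112, x=cosφ1·sinφ2-sinφ1·cosφ2·cosΔλ=-0.87500916; θ=atan2(y, x)=155.5637° ≈ 155.6°
Leg 5: φ1=-0.5162422, φ2=-0.1902479, Δφ=0.3259943, Δλ=1.3251255 rad; a=sin²(Δφ/2)+cosφ1·cosφ2·sin²(Δλ/2)=0.3494800238; c=2·atan2(√a, √(1-a))=1.265013319; dist=6371·c=8059.400 ≈ 8059.4 km; running total=59535.0 km
Leg 5 bearing: y=sinΔλ·cosφ2=0.95247353, x=cosφ1·sinφ2-sinφ1·cosφ2·cosΔλ=-0.04657378; θ=atan2(y, x)=92.7994° ≈ 92.8°
Leg 6: φ1=-0.1902479, φ2=0.3565935, Δφ=0.5468413, Δλ=1.3387024 rad; a=sin²(Δφ/2)+cosφ1·cosφ2·sin²(Δλ/2)=0.4271778978; c=2·atan2(√a, √(1-a))=1.424632238; dist=6371·c=9076.332 ≈ 9076.3 km; running total=68611.3 km
Leg 6 bearing: y=sinΔλ·cosφ2=0.91196510, x=cosφ1·sinφ2-sinφ1·cosφ2·cosΔλ=0.38354584; θ=atan2(y, x)=67.1898° ≈ 67.2°
Leg 7: φ1=0.3565935, φ2=-0.1248364, Δφ=-0.4814299, Δλ=0.0197711 rad; a=sin²(Δφ/2)+cosφ1·cosφ2·sin²(Δλ/2)=0.0569239960; c=2·atan2(√a, √(1-a))=0.481822175; dist=6371·c=3069.689 ≈ 3069.7 km; running total=71681.0 km
Leg 7 bearing: y=sinΔλ·cosφ2=0.01961595, x=cosφ1·sinφ2-sinφ1·cosφ2·cosΔλ=-0.46297930; θ=atan2(y, x)=177.5739° ≈ 177.6°

Leg 1: dist=18929.3 km, bearing=187.6°
Leg 2: dist=16810.8 km, bearing=28.7°
Leg 3: dist=7510.7 km, bearing=188.0°
Leg 4: dist=8224.8 km, bearing=155.6°
Leg 5: dist=8059.4 km, bearing=92.8°
Leg 6: dist=9076.3 km, bearing=67.2°
Leg 7: dist=3069.7 km, bearing=177.6°
Total: 71681.0 km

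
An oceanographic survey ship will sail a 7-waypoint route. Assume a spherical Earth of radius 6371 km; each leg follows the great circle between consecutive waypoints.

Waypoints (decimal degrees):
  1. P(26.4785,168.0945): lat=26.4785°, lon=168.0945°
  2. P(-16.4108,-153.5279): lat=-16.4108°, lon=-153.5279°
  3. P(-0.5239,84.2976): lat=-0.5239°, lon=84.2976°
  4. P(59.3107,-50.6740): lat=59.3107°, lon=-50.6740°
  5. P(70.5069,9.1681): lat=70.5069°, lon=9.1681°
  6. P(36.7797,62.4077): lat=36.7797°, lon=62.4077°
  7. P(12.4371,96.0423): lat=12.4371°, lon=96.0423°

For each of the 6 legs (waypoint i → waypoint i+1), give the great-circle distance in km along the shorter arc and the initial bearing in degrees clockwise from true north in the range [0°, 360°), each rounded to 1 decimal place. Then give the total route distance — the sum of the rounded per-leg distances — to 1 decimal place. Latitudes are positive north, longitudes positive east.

Leg 1: φ1=0.4621370, φ2=-0.2864225, Δφ=-0.7485595, Δλ=-5.6133698 rad; a=sin²(Δφ/2)+cosφ1·cosφ2·sin²(Δλ/2)=0.2264250514; c=2·atan2(√a, √(1-a))=0.991840893; dist=6371·c=6319.018 ≈ 6319.0 km; running total=6319.0 km
Leg 1 bearing: y=sinΔλ·cosφ2=0.59554873, x=cosφ1·sinφ2-sinφ1·cosφ2·cosΔλ=-0.58817404; θ=atan2(y, x)=134.6430° ≈ 134.6°
Leg 2: φ1=-0.2864225, φ2=-0.0091438, Δφ=0.2772787, Δλ=4.1508380 rad; a=sin²(Δφ/2)+cosφ1·cosφ2·sin²(Δλ/2)=0.7541006682; c=2·atan2(√a, √(1-a))=2.103891365; dist=6371·c=13403.892 ≈ 13403.9 km; running total=19722.9 km
Leg 2 bearing: y=sinΔλ·cosφ2=-0.84639486, x=cosφ1·sinφ2-sinφ1·cosφ2·cosΔλ=-0.15920786; θ=atan2(y, x)=-100.6529° <0 so +360° → 259.3471° ≈ 259.3°
Leg 3: φ1=-0.0091438, φ2=1.0351670, Δφ=1.0443108, Δλ=-2.3556988 rad; a=sin²(Δφ/2)+cosφ1·cosφ2·sin²(Δλ/2)=0.6842819299; c=2·atan2(√a, √(1-a))=1.948259976; dist=6371·c=12412.364 ≈ 12412.4 km; running total=32135.3 km
Leg 3 bearing: y=sinΔλ·cosφ2=-0.36107365, x=cosφ1·sinφ2-sinφ1·cosφ2·cosΔλ=0.85661339; θ=atan2(y, x)=-22.8561° <0 so +360° → 337.1439° ≈ 337.1°
Leg 4: φ1=1.0351670, φ2=1.2305776, Δφ=0.1954106, Δλ=1.0444417 rad; a=sin²(Δφ/2)+cosφ1·cosφ2·sin²(Δλ/2)=0.0518907028; c=2·atan2(√a, √(1-a))=0.459625723; dist=6371·c=2928.275 ≈ 2928.3 km; running total=35063.6 km
Leg 4 bearing: y=sinΔλ·cosφ2=0.28852600, x=cosφ1·sinφ2-sinφ1·cosφ2·cosΔλ=0.33696436; θ=atan2(y, x)=40.5718° ≈ 40.6°
Leg 5: φ1=1.2305776, φ2=0.6419269, Δφ=-0.5886507, Δλ=0.9292063 rad; a=sin²(Δφ/2)+cosφ1·cosφ2·sin²(Δλ/2)=0.1378130491; c=2·atan2(√a, √(1-a))=0.760670535; dist=6371·c=4846.232 ≈ 4846.2 km; running total=39909.8 km
Leg 5 bearing: y=sinΔλ·cosφ2=0.64167208, x=cosφ1·sinφ2-sinφ1·cosφ2·cosΔλ=-0.25207021; θ=atan2(y, x)=111.4466° ≈ 111.4°
Leg 6: φ1=0.6419269, φ2=0.2170683, Δφ=-0.4248585, Δλ=0.5870345 rad; a=sin²(Δφ/2)+cosφ1·cosφ2·sin²(Δλ/2)=0.1099223654; c=2·atan2(√a, √(1-a))=0.675882350; dist=6371·c=4306.046 ≈ 4306.0 km; running total=44215.8 km
Leg 6 bearing: y=sinΔλ·cosφ2=0.54089621, x=cosφ1·sinφ2-sinφ1·cosφ2·cosΔλ=-0.31430725; θ=atan2(y, x)=120.1603° ≈ 120.2°

Leg 1: dist=6319.0 km, bearing=134.6°
Leg 2: dist=13403.9 km, bearing=259.3°
Leg 3: dist=12412.4 km, bearing=337.1°
Leg 4: dist=2928.3 km, bearing=40.6°
Leg 5: dist=4846.2 km, bearing=111.4°
Leg 6: dist=4306.0 km, bearing=120.2°
Total: 44215.8 km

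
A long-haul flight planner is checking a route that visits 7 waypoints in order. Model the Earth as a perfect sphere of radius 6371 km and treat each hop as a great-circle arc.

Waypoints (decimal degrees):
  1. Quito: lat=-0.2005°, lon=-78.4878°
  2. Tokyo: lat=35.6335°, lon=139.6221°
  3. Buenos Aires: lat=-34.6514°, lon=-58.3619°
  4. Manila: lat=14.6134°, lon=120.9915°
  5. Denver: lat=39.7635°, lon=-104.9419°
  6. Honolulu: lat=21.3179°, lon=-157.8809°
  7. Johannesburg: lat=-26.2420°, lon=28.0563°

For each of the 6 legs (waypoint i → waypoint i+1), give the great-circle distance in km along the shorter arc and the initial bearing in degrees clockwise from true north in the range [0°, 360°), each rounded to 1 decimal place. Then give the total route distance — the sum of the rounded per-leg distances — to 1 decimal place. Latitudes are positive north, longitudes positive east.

Leg 1: dist=14445.0 km, bearing=319.2°
Leg 2: dist=18378.5 km, bearing=91.4°
Leg 3: dist=17786.0 km, bearing=178.2°
Leg 4: dist=12326.2 km, bearing=36.2°
Leg 5: dist=5380.4 km, bearing=263.9°
Leg 6: dist=19200.0 km, bearing=226.6°
Total: 87516.1 km

Leg 1: φ1=-0.0034994, φ2=0.6219219, Δφ=0.6254213, Δλ=3.8067359 rad; a=sin²(Δφ/2)+cosφ1·cosφ2·sin²(Δλ/2)=0.8207688344; c=2·atan2(√a, √(1-a))=2.267297460; dist=6371·c=14444.952 ≈ 14445.0 km; running total=14445.0 km
Leg 1 bearing: y=sinΔλ·cosφ2=-0.50161275, x=cosφ1·sinφ2-sinφ1·cosφ2·cosΔλ=0.58035685; θ=atan2(y, x)=-40.8374° <0 so +360° → 319.1626° ≈ 319.2°
Leg 2: φ1=0.6219219, φ2=-0.6047810, Δφ=-1.2267029, Δλ=-3.4554727 rad; a=sin²(Δφ/2)+cosφ1·cosφ2·sin²(Δλ/2)=0.9835936216; c=2·atan2(√a, √(1-a))=2.884712176; dist=6371·c=18378.501 ≈ 18378.5 km; running total=32823.5 km
Leg 2 bearing: y=sinΔλ·cosφ2=0.25398712, x=cosφ1·sinφ2-sinφ1·cosφ2·cosΔλ=-0.00627532; θ=atan2(y, x)=91.4153° ≈ 91.4°
Leg 3: φ1=-0.6047810, φ2=0.2550519, Δφ=0.8598330, Δλ=3.1303074 rad; a=sin²(Δφ/2)+cosφ1·cosφ2·sin²(Δλ/2)=0.9697074445; c=2·atan2(√a, √(1-a))=2.791715673; dist=6371·c=17786.021 ≈ 17786.0 km; running total=50609.5 km
Leg 3 bearing: y=sinΔλ·cosφ2=0.01091999, x=cosφ1·sinφ2-sinφ1·cosφ2·cosΔλ=-0.34260826; θ=atan2(y, x)=178.1744° ≈ 178.2°
Leg 4: φ1=0.2550519, φ2=0.6940040, Δφ=0.4389521, Δλ=-3.9432817 rad; a=sin²(Δφ/2)+cosφ1·cosφ2·sin²(Δλ/2)=0.6779759348; c=2·atan2(√a, √(1-a))=1.934728779; dist=6371·c=12326.157 ≈ 12326.2 km; running total=62935.7 km
Leg 4 bearing: y=sinΔλ·cosφ2=0.55232907, x=cosφ1·sinφ2-sinφ1·cosφ2·cosΔλ=0.75381089; θ=atan2(y, x)=36.2308° ≈ 36.2°
Leg 5: φ1=0.6940040, φ2=0.3720675, Δφ=-0.3219365, Δλ=-0.9239599 rad; a=sin²(Δφ/2)+cosφ1·cosφ2·sin²(Δλ/2)=0.1679526785; c=2·atan2(√a, √(1-a))=0.844514100; dist=6371·c=5380.399 ≈ 5380.4 km; running total=68316.1 km
Leg 5 bearing: y=sinΔλ·cosφ2=-0.74339372, x=cosφ1·sinφ2-sinφ1·cosφ2·cosΔλ=-0.07964970; θ=atan2(y, x)=-96.1155° <0 so +360° → 263.8845° ≈ 263.9°
Leg 6: φ1=0.3720675, φ2=-0.4580093, Δφ=-0.8300768, Δλ=3.2452163 rad; a=sin²(Δφ/2)+cosφ1·cosφ2·sin²(Δλ/2)=0.9959136016; c=2·atan2(√a, √(1-a))=3.013655532; dist=6371·c=19199.999 ≈ 19200.0 km; running total=87516.1 km
Leg 6 bearing: y=sinΔλ·cosφ2=-0.09277741, x=cosφ1·sinφ2-sinφ1·cosφ2·cosΔλ=-0.08758510; θ=atan2(y, x)=-133.3510° <0 so +360° → 226.6490° ≈ 226.6°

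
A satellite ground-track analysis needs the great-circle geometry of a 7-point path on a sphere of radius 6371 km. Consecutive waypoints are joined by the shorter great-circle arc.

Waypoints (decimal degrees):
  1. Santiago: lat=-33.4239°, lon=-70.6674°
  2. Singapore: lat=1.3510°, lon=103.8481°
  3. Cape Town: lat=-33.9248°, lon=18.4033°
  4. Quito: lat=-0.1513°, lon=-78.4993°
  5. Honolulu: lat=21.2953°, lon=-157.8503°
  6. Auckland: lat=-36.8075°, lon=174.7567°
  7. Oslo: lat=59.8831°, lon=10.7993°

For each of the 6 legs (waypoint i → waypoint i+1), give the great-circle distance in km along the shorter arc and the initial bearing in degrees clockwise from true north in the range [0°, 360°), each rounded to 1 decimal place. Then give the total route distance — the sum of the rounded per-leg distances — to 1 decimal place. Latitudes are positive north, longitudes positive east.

Leg 1: dist=16403.2 km, bearing=169.8°
Leg 2: dist=9671.5 km, bearing=235.9°
Leg 3: dist=10634.5 km, bearing=266.0°
Leg 4: dist=8911.3 km, bearing=291.7°
Leg 5: dist=7071.2 km, bearing=204.3°
Leg 6: dist=17205.7 km, bearing=341.0°
Total: 69897.4 km

Leg 1: φ1=-0.5833571, φ2=0.0235794, Δφ=0.6069365, Δλ=3.0458701 rad; a=sin²(Δφ/2)+cosφ1·cosφ2·sin²(Δλ/2)=0.9217767128; c=2·atan2(√a, √(1-a))=2.574662188; dist=6371·c=16403.173 ≈ 16403.2 km; running total=16403.2 km
Leg 1 bearing: y=sinΔλ·cosφ2=0.09554990, x=cosφ1·sinφ2-sinφ1·cosφ2·cosΔλ=-0.52847690; θ=atan2(y, x)=169.7515° ≈ 169.8°
Leg 2: φ1=0.0235794, φ2=-0.5920995, Δφ=-0.6156789, Δλ=-1.4912931 rad; a=sin²(Δφ/2)+cosφ1·cosφ2·sin²(Δλ/2)=0.4736384365; c=2·atan2(√a, √(1-a))=1.518048743; dist=6371·c=9671.489 ≈ 9671.5 km; running total=26074.7 km
Leg 2 bearing: y=sinΔλ·cosφ2=-0.82714978, x=cosφ1·sinφ2-sinφ1·cosφ2·cosΔλ=-0.55950292; θ=atan2(y, x)=-124.0753° <0 so +360° → 235.9247° ≈ 235.9°
Leg 3: φ1=-0.5920995, φ2=-0.0026407, Δφ=0.5894588, Δλ=-1.6912694 rad; a=sin²(Δφ/2)+cosφ1·cosφ2·sin²(Δλ/2)=0.5491246491; c=2·atan2(√a, √(1-a))=1.669204381; dist=6371·c=10634.501 ≈ 10634.5 km; running total=36709.2 km
Leg 3 bearing: y=sinΔλ·cosφ2=-0.99274843, x=cosφ1·sinφ2-sinφ1·cosφ2·cosΔλ=-0.06926496; θ=atan2(y, x)=-93.9911° <0 so +360° → 266.0089° ≈ 266.0°
Leg 4: φ1=-0.0026407, φ2=0.3716731, Δφ=0.3743138, Δλ=-1.3849362 rad; a=sin²(Δφ/2)+cosφ1·cosφ2·sin²(Δλ/2)=0.4143925651; c=2·atan2(√a, √(1-a))=1.398733712; dist=6371·c=8911.332 ≈ 8911.3 km; running total=45620.5 km
Leg 4 bearing: y=sinΔλ·cosφ2=-0.91567462, x=cosφ1·sinφ2-sinφ1·cosφ2·cosΔλ=0.36362819; θ=atan2(y, x)=-68.3412° <0 so +360° → 291.6588° ≈ 291.7°
Leg 5: φ1=0.3716731, φ2=-0.6424121, Δφ=-1.0140852, Δλ=5.8050873 rad; a=sin²(Δφ/2)+cosφ1·cosφ2·sin²(Δλ/2)=0.2776246390; c=2·atan2(√a, √(1-a))=1.109900405; dist=6371·c=7071.175 ≈ 7071.2 km; running total=52691.7 km
Leg 5 bearing: y=sinΔλ·cosφ2=-0.36837347, x=cosφ1·sinφ2-sinφ1·cosφ2·cosΔλ=-0.81639315; θ=atan2(y, x)=-155.7141° <0 so +360° → 204.2859° ≈ 204.3°
Leg 6: φ1=-0.6424121, φ2=1.0451573, Δφ=1.6875693, Δλ=-2.8615965 rad; a=sin²(Δφ/2)+cosφ1·cosφ2·sin²(Δλ/2)=0.9521716579; c=2·atan2(√a, √(1-a))=2.700634929; dist=6371·c=17205.745 ≈ 17205.7 km; running total=69897.4 km
Leg 6 bearing: y=sinΔλ·cosφ2=-0.13866400, x=cosφ1·sinφ2-sinφ1·cosφ2·cosΔλ=0.40365265; θ=atan2(y, x)=-18.9588° <0 so +360° → 341.0412° ≈ 341.0°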